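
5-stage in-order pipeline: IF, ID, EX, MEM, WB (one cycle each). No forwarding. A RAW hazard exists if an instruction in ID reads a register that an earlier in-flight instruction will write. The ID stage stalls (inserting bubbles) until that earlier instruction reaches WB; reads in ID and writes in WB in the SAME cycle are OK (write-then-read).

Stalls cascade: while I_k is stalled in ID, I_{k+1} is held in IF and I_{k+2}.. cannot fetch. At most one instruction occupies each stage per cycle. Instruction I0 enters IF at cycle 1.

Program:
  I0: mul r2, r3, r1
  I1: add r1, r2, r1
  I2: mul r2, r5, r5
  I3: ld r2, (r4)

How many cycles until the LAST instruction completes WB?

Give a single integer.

Answer: 10

Derivation:
I0 mul r2 <- r3,r1: IF@1 ID@2 stall=0 (-) EX@3 MEM@4 WB@5
I1 add r1 <- r2,r1: IF@2 ID@3 stall=2 (RAW on I0.r2 (WB@5)) EX@6 MEM@7 WB@8
I2 mul r2 <- r5,r5: IF@3 ID@6 stall=0 (-) EX@7 MEM@8 WB@9
I3 ld r2 <- r4: IF@6 ID@7 stall=0 (-) EX@8 MEM@9 WB@10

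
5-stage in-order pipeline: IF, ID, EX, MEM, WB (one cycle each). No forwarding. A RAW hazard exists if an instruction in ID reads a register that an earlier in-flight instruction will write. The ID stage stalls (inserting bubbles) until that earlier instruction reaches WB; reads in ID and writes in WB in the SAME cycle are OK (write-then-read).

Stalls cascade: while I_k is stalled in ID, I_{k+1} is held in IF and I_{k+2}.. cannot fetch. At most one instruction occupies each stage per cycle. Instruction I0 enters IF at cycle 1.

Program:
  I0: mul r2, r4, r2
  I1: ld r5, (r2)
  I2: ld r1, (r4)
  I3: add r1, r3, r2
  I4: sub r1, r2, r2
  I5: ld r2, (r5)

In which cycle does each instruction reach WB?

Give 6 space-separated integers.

Answer: 5 8 9 10 11 12

Derivation:
I0 mul r2 <- r4,r2: IF@1 ID@2 stall=0 (-) EX@3 MEM@4 WB@5
I1 ld r5 <- r2: IF@2 ID@3 stall=2 (RAW on I0.r2 (WB@5)) EX@6 MEM@7 WB@8
I2 ld r1 <- r4: IF@3 ID@6 stall=0 (-) EX@7 MEM@8 WB@9
I3 add r1 <- r3,r2: IF@6 ID@7 stall=0 (-) EX@8 MEM@9 WB@10
I4 sub r1 <- r2,r2: IF@7 ID@8 stall=0 (-) EX@9 MEM@10 WB@11
I5 ld r2 <- r5: IF@8 ID@9 stall=0 (-) EX@10 MEM@11 WB@12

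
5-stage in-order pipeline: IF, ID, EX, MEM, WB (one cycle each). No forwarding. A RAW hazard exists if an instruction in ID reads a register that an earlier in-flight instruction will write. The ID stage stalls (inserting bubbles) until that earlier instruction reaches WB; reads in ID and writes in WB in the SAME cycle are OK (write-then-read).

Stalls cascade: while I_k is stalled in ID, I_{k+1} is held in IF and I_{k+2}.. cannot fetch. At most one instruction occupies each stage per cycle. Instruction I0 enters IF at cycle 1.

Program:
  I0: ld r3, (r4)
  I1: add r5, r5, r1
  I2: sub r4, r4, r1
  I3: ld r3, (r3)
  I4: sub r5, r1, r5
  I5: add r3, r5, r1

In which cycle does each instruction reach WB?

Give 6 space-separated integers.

Answer: 5 6 7 8 9 12

Derivation:
I0 ld r3 <- r4: IF@1 ID@2 stall=0 (-) EX@3 MEM@4 WB@5
I1 add r5 <- r5,r1: IF@2 ID@3 stall=0 (-) EX@4 MEM@5 WB@6
I2 sub r4 <- r4,r1: IF@3 ID@4 stall=0 (-) EX@5 MEM@6 WB@7
I3 ld r3 <- r3: IF@4 ID@5 stall=0 (-) EX@6 MEM@7 WB@8
I4 sub r5 <- r1,r5: IF@5 ID@6 stall=0 (-) EX@7 MEM@8 WB@9
I5 add r3 <- r5,r1: IF@6 ID@7 stall=2 (RAW on I4.r5 (WB@9)) EX@10 MEM@11 WB@12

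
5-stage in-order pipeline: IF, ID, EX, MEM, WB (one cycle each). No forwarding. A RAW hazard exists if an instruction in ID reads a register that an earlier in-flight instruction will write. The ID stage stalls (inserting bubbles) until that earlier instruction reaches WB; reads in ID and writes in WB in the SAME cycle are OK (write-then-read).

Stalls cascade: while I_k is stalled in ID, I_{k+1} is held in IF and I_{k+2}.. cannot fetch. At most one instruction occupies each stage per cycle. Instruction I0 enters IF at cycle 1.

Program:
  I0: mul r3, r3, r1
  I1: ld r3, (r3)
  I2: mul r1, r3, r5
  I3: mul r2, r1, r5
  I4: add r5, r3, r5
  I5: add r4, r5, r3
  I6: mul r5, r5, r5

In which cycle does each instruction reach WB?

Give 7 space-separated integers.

Answer: 5 8 11 14 15 18 19

Derivation:
I0 mul r3 <- r3,r1: IF@1 ID@2 stall=0 (-) EX@3 MEM@4 WB@5
I1 ld r3 <- r3: IF@2 ID@3 stall=2 (RAW on I0.r3 (WB@5)) EX@6 MEM@7 WB@8
I2 mul r1 <- r3,r5: IF@3 ID@6 stall=2 (RAW on I1.r3 (WB@8)) EX@9 MEM@10 WB@11
I3 mul r2 <- r1,r5: IF@6 ID@9 stall=2 (RAW on I2.r1 (WB@11)) EX@12 MEM@13 WB@14
I4 add r5 <- r3,r5: IF@9 ID@12 stall=0 (-) EX@13 MEM@14 WB@15
I5 add r4 <- r5,r3: IF@12 ID@13 stall=2 (RAW on I4.r5 (WB@15)) EX@16 MEM@17 WB@18
I6 mul r5 <- r5,r5: IF@13 ID@16 stall=0 (-) EX@17 MEM@18 WB@19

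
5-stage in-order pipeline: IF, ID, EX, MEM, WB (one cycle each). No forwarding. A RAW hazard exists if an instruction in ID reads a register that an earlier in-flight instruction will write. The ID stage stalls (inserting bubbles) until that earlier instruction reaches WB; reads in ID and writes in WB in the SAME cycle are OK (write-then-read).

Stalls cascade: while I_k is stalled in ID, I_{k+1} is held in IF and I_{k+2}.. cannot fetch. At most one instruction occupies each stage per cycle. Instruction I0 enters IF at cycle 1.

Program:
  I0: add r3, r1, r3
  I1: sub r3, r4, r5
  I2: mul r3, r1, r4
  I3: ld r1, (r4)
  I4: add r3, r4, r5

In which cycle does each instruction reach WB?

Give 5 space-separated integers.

I0 add r3 <- r1,r3: IF@1 ID@2 stall=0 (-) EX@3 MEM@4 WB@5
I1 sub r3 <- r4,r5: IF@2 ID@3 stall=0 (-) EX@4 MEM@5 WB@6
I2 mul r3 <- r1,r4: IF@3 ID@4 stall=0 (-) EX@5 MEM@6 WB@7
I3 ld r1 <- r4: IF@4 ID@5 stall=0 (-) EX@6 MEM@7 WB@8
I4 add r3 <- r4,r5: IF@5 ID@6 stall=0 (-) EX@7 MEM@8 WB@9

Answer: 5 6 7 8 9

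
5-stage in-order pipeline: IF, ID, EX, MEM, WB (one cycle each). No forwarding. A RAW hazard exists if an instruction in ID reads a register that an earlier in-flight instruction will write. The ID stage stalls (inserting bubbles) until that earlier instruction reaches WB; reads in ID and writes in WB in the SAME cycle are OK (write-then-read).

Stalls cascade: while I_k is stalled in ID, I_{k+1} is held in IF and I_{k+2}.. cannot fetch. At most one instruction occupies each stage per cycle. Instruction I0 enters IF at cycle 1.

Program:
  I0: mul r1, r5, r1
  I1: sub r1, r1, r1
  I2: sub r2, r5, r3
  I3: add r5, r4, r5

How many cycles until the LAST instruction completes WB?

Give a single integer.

I0 mul r1 <- r5,r1: IF@1 ID@2 stall=0 (-) EX@3 MEM@4 WB@5
I1 sub r1 <- r1,r1: IF@2 ID@3 stall=2 (RAW on I0.r1 (WB@5)) EX@6 MEM@7 WB@8
I2 sub r2 <- r5,r3: IF@3 ID@6 stall=0 (-) EX@7 MEM@8 WB@9
I3 add r5 <- r4,r5: IF@6 ID@7 stall=0 (-) EX@8 MEM@9 WB@10

Answer: 10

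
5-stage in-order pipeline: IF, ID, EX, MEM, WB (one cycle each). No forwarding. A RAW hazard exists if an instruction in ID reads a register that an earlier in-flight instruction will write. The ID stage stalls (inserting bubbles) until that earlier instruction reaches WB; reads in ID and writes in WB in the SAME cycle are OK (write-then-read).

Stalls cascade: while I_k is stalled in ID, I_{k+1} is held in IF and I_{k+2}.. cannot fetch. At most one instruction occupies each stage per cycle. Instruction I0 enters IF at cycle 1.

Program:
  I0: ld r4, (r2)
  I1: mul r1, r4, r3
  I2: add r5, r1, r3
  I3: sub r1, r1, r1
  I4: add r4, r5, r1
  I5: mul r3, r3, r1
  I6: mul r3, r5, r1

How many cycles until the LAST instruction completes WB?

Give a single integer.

I0 ld r4 <- r2: IF@1 ID@2 stall=0 (-) EX@3 MEM@4 WB@5
I1 mul r1 <- r4,r3: IF@2 ID@3 stall=2 (RAW on I0.r4 (WB@5)) EX@6 MEM@7 WB@8
I2 add r5 <- r1,r3: IF@3 ID@6 stall=2 (RAW on I1.r1 (WB@8)) EX@9 MEM@10 WB@11
I3 sub r1 <- r1,r1: IF@6 ID@9 stall=0 (-) EX@10 MEM@11 WB@12
I4 add r4 <- r5,r1: IF@9 ID@10 stall=2 (RAW on I3.r1 (WB@12)) EX@13 MEM@14 WB@15
I5 mul r3 <- r3,r1: IF@10 ID@13 stall=0 (-) EX@14 MEM@15 WB@16
I6 mul r3 <- r5,r1: IF@13 ID@14 stall=0 (-) EX@15 MEM@16 WB@17

Answer: 17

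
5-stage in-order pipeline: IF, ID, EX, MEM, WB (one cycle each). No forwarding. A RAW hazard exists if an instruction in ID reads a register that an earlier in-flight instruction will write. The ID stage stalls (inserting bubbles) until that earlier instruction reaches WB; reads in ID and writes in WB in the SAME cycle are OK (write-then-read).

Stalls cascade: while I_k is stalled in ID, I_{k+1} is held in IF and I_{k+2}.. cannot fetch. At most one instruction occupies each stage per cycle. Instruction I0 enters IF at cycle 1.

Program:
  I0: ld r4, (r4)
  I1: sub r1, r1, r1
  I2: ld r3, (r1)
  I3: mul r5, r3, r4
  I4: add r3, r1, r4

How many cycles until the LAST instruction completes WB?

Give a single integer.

I0 ld r4 <- r4: IF@1 ID@2 stall=0 (-) EX@3 MEM@4 WB@5
I1 sub r1 <- r1,r1: IF@2 ID@3 stall=0 (-) EX@4 MEM@5 WB@6
I2 ld r3 <- r1: IF@3 ID@4 stall=2 (RAW on I1.r1 (WB@6)) EX@7 MEM@8 WB@9
I3 mul r5 <- r3,r4: IF@4 ID@7 stall=2 (RAW on I2.r3 (WB@9)) EX@10 MEM@11 WB@12
I4 add r3 <- r1,r4: IF@7 ID@10 stall=0 (-) EX@11 MEM@12 WB@13

Answer: 13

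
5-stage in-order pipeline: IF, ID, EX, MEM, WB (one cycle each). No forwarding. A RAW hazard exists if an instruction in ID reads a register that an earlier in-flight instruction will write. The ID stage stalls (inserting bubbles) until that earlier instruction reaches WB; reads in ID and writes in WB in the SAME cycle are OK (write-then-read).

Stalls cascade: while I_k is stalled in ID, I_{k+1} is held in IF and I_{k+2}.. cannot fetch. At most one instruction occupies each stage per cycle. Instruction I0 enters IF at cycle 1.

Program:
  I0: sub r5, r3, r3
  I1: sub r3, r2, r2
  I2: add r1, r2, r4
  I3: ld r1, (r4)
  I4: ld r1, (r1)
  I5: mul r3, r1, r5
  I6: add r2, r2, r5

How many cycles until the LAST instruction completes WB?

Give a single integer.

Answer: 15

Derivation:
I0 sub r5 <- r3,r3: IF@1 ID@2 stall=0 (-) EX@3 MEM@4 WB@5
I1 sub r3 <- r2,r2: IF@2 ID@3 stall=0 (-) EX@4 MEM@5 WB@6
I2 add r1 <- r2,r4: IF@3 ID@4 stall=0 (-) EX@5 MEM@6 WB@7
I3 ld r1 <- r4: IF@4 ID@5 stall=0 (-) EX@6 MEM@7 WB@8
I4 ld r1 <- r1: IF@5 ID@6 stall=2 (RAW on I3.r1 (WB@8)) EX@9 MEM@10 WB@11
I5 mul r3 <- r1,r5: IF@6 ID@9 stall=2 (RAW on I4.r1 (WB@11)) EX@12 MEM@13 WB@14
I6 add r2 <- r2,r5: IF@9 ID@12 stall=0 (-) EX@13 MEM@14 WB@15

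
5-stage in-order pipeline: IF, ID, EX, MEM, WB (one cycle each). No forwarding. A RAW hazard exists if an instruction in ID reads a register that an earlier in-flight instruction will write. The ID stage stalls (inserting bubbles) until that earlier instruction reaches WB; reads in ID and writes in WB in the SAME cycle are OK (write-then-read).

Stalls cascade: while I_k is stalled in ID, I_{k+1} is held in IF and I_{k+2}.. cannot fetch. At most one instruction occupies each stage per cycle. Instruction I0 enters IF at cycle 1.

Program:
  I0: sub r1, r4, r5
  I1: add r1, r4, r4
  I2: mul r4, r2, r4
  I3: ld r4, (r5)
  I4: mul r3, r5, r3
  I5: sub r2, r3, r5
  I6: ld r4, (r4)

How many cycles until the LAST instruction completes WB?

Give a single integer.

Answer: 13

Derivation:
I0 sub r1 <- r4,r5: IF@1 ID@2 stall=0 (-) EX@3 MEM@4 WB@5
I1 add r1 <- r4,r4: IF@2 ID@3 stall=0 (-) EX@4 MEM@5 WB@6
I2 mul r4 <- r2,r4: IF@3 ID@4 stall=0 (-) EX@5 MEM@6 WB@7
I3 ld r4 <- r5: IF@4 ID@5 stall=0 (-) EX@6 MEM@7 WB@8
I4 mul r3 <- r5,r3: IF@5 ID@6 stall=0 (-) EX@7 MEM@8 WB@9
I5 sub r2 <- r3,r5: IF@6 ID@7 stall=2 (RAW on I4.r3 (WB@9)) EX@10 MEM@11 WB@12
I6 ld r4 <- r4: IF@7 ID@10 stall=0 (-) EX@11 MEM@12 WB@13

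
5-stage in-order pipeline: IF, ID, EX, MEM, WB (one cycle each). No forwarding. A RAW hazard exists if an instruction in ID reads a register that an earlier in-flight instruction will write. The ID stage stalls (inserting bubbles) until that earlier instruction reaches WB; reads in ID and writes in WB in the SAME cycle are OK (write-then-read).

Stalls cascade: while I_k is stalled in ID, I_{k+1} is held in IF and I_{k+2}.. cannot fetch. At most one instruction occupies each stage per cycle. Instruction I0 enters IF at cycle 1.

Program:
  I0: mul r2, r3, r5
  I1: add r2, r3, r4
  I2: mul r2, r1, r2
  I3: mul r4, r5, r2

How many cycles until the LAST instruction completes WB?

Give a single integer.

I0 mul r2 <- r3,r5: IF@1 ID@2 stall=0 (-) EX@3 MEM@4 WB@5
I1 add r2 <- r3,r4: IF@2 ID@3 stall=0 (-) EX@4 MEM@5 WB@6
I2 mul r2 <- r1,r2: IF@3 ID@4 stall=2 (RAW on I1.r2 (WB@6)) EX@7 MEM@8 WB@9
I3 mul r4 <- r5,r2: IF@4 ID@7 stall=2 (RAW on I2.r2 (WB@9)) EX@10 MEM@11 WB@12

Answer: 12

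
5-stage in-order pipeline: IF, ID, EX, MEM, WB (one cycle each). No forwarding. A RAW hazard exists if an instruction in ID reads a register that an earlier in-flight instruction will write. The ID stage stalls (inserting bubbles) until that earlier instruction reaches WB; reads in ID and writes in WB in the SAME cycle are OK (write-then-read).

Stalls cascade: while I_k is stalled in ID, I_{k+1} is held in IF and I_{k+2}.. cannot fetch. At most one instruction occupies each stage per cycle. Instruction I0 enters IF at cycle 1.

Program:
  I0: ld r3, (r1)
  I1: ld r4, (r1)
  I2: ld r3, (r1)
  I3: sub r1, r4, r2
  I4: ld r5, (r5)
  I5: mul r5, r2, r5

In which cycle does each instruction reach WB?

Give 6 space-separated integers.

Answer: 5 6 7 9 10 13

Derivation:
I0 ld r3 <- r1: IF@1 ID@2 stall=0 (-) EX@3 MEM@4 WB@5
I1 ld r4 <- r1: IF@2 ID@3 stall=0 (-) EX@4 MEM@5 WB@6
I2 ld r3 <- r1: IF@3 ID@4 stall=0 (-) EX@5 MEM@6 WB@7
I3 sub r1 <- r4,r2: IF@4 ID@5 stall=1 (RAW on I1.r4 (WB@6)) EX@7 MEM@8 WB@9
I4 ld r5 <- r5: IF@5 ID@7 stall=0 (-) EX@8 MEM@9 WB@10
I5 mul r5 <- r2,r5: IF@7 ID@8 stall=2 (RAW on I4.r5 (WB@10)) EX@11 MEM@12 WB@13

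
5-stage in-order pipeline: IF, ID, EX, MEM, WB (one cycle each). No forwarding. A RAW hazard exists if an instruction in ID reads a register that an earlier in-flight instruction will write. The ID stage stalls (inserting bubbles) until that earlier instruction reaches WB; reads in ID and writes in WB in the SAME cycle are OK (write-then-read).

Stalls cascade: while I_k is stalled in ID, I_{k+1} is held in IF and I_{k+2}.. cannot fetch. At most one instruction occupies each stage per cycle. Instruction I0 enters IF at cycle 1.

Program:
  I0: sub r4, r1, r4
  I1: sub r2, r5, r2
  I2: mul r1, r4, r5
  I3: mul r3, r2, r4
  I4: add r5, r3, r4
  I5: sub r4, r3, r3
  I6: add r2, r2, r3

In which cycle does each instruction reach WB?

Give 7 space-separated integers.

I0 sub r4 <- r1,r4: IF@1 ID@2 stall=0 (-) EX@3 MEM@4 WB@5
I1 sub r2 <- r5,r2: IF@2 ID@3 stall=0 (-) EX@4 MEM@5 WB@6
I2 mul r1 <- r4,r5: IF@3 ID@4 stall=1 (RAW on I0.r4 (WB@5)) EX@6 MEM@7 WB@8
I3 mul r3 <- r2,r4: IF@4 ID@6 stall=0 (-) EX@7 MEM@8 WB@9
I4 add r5 <- r3,r4: IF@6 ID@7 stall=2 (RAW on I3.r3 (WB@9)) EX@10 MEM@11 WB@12
I5 sub r4 <- r3,r3: IF@7 ID@10 stall=0 (-) EX@11 MEM@12 WB@13
I6 add r2 <- r2,r3: IF@10 ID@11 stall=0 (-) EX@12 MEM@13 WB@14

Answer: 5 6 8 9 12 13 14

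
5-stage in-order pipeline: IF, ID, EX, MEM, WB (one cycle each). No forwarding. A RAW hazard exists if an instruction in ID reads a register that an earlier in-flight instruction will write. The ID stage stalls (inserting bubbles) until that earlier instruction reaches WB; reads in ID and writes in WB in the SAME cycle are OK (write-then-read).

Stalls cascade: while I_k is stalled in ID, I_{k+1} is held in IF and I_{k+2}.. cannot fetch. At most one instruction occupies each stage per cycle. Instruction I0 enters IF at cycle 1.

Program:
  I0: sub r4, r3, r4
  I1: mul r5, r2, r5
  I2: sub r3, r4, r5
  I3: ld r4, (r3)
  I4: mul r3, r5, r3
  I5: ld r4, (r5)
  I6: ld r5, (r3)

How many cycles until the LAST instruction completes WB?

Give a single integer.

Answer: 16

Derivation:
I0 sub r4 <- r3,r4: IF@1 ID@2 stall=0 (-) EX@3 MEM@4 WB@5
I1 mul r5 <- r2,r5: IF@2 ID@3 stall=0 (-) EX@4 MEM@5 WB@6
I2 sub r3 <- r4,r5: IF@3 ID@4 stall=2 (RAW on I1.r5 (WB@6)) EX@7 MEM@8 WB@9
I3 ld r4 <- r3: IF@4 ID@7 stall=2 (RAW on I2.r3 (WB@9)) EX@10 MEM@11 WB@12
I4 mul r3 <- r5,r3: IF@7 ID@10 stall=0 (-) EX@11 MEM@12 WB@13
I5 ld r4 <- r5: IF@10 ID@11 stall=0 (-) EX@12 MEM@13 WB@14
I6 ld r5 <- r3: IF@11 ID@12 stall=1 (RAW on I4.r3 (WB@13)) EX@14 MEM@15 WB@16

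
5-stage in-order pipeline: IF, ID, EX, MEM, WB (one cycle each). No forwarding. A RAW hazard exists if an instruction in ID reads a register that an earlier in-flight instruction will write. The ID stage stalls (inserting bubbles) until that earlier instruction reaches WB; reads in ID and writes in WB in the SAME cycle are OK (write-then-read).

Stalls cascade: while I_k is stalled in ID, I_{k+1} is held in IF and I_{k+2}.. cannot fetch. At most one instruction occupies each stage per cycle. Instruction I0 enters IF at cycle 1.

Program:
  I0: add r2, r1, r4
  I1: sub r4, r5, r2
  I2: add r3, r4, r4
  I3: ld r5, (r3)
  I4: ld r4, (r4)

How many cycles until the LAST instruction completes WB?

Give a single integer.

Answer: 15

Derivation:
I0 add r2 <- r1,r4: IF@1 ID@2 stall=0 (-) EX@3 MEM@4 WB@5
I1 sub r4 <- r5,r2: IF@2 ID@3 stall=2 (RAW on I0.r2 (WB@5)) EX@6 MEM@7 WB@8
I2 add r3 <- r4,r4: IF@3 ID@6 stall=2 (RAW on I1.r4 (WB@8)) EX@9 MEM@10 WB@11
I3 ld r5 <- r3: IF@6 ID@9 stall=2 (RAW on I2.r3 (WB@11)) EX@12 MEM@13 WB@14
I4 ld r4 <- r4: IF@9 ID@12 stall=0 (-) EX@13 MEM@14 WB@15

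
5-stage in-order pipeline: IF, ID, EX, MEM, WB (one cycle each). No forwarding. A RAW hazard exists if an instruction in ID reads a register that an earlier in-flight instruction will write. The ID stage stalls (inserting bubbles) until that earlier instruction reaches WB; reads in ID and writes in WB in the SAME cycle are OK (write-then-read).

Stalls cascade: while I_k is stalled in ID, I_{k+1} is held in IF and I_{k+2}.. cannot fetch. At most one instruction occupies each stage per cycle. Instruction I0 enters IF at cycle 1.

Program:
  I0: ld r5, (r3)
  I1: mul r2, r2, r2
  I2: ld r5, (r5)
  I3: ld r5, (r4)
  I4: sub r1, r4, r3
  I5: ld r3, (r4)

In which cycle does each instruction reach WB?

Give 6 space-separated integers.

I0 ld r5 <- r3: IF@1 ID@2 stall=0 (-) EX@3 MEM@4 WB@5
I1 mul r2 <- r2,r2: IF@2 ID@3 stall=0 (-) EX@4 MEM@5 WB@6
I2 ld r5 <- r5: IF@3 ID@4 stall=1 (RAW on I0.r5 (WB@5)) EX@6 MEM@7 WB@8
I3 ld r5 <- r4: IF@4 ID@6 stall=0 (-) EX@7 MEM@8 WB@9
I4 sub r1 <- r4,r3: IF@6 ID@7 stall=0 (-) EX@8 MEM@9 WB@10
I5 ld r3 <- r4: IF@7 ID@8 stall=0 (-) EX@9 MEM@10 WB@11

Answer: 5 6 8 9 10 11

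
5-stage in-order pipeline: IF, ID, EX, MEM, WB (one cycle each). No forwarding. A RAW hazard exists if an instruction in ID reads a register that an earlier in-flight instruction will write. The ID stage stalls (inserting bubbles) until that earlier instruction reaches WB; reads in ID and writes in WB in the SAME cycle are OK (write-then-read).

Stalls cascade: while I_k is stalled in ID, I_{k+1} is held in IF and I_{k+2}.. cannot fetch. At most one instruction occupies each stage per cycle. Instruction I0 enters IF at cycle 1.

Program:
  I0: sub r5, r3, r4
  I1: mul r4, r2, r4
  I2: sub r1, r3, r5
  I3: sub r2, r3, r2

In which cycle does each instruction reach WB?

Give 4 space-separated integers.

I0 sub r5 <- r3,r4: IF@1 ID@2 stall=0 (-) EX@3 MEM@4 WB@5
I1 mul r4 <- r2,r4: IF@2 ID@3 stall=0 (-) EX@4 MEM@5 WB@6
I2 sub r1 <- r3,r5: IF@3 ID@4 stall=1 (RAW on I0.r5 (WB@5)) EX@6 MEM@7 WB@8
I3 sub r2 <- r3,r2: IF@4 ID@6 stall=0 (-) EX@7 MEM@8 WB@9

Answer: 5 6 8 9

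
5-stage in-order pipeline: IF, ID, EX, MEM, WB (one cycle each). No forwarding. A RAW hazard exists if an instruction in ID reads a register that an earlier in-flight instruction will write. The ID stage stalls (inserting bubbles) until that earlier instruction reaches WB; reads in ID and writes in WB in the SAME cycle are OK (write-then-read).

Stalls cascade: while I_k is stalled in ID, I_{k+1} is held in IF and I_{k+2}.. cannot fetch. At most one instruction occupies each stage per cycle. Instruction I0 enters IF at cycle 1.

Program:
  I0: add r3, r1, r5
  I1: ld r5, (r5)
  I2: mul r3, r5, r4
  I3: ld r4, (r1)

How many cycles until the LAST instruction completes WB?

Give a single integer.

I0 add r3 <- r1,r5: IF@1 ID@2 stall=0 (-) EX@3 MEM@4 WB@5
I1 ld r5 <- r5: IF@2 ID@3 stall=0 (-) EX@4 MEM@5 WB@6
I2 mul r3 <- r5,r4: IF@3 ID@4 stall=2 (RAW on I1.r5 (WB@6)) EX@7 MEM@8 WB@9
I3 ld r4 <- r1: IF@4 ID@7 stall=0 (-) EX@8 MEM@9 WB@10

Answer: 10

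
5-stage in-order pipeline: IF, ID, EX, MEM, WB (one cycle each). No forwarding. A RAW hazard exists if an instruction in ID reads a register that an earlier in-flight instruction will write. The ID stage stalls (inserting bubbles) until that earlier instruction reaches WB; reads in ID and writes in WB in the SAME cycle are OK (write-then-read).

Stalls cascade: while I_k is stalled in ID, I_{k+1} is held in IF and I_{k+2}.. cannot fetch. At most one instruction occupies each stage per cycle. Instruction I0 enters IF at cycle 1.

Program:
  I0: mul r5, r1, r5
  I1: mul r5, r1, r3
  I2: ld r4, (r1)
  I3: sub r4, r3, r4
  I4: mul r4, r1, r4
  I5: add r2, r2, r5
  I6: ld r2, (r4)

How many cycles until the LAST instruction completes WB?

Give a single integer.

Answer: 16

Derivation:
I0 mul r5 <- r1,r5: IF@1 ID@2 stall=0 (-) EX@3 MEM@4 WB@5
I1 mul r5 <- r1,r3: IF@2 ID@3 stall=0 (-) EX@4 MEM@5 WB@6
I2 ld r4 <- r1: IF@3 ID@4 stall=0 (-) EX@5 MEM@6 WB@7
I3 sub r4 <- r3,r4: IF@4 ID@5 stall=2 (RAW on I2.r4 (WB@7)) EX@8 MEM@9 WB@10
I4 mul r4 <- r1,r4: IF@5 ID@8 stall=2 (RAW on I3.r4 (WB@10)) EX@11 MEM@12 WB@13
I5 add r2 <- r2,r5: IF@8 ID@11 stall=0 (-) EX@12 MEM@13 WB@14
I6 ld r2 <- r4: IF@11 ID@12 stall=1 (RAW on I4.r4 (WB@13)) EX@14 MEM@15 WB@16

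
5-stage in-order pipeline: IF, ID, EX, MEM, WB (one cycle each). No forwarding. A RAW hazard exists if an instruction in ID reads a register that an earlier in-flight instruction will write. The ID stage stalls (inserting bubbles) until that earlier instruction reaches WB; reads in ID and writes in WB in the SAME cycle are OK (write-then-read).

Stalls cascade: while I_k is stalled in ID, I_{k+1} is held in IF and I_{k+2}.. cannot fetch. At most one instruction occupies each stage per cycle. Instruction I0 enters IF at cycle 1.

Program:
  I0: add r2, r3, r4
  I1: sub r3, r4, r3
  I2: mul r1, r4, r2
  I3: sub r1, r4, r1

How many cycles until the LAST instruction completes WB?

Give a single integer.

I0 add r2 <- r3,r4: IF@1 ID@2 stall=0 (-) EX@3 MEM@4 WB@5
I1 sub r3 <- r4,r3: IF@2 ID@3 stall=0 (-) EX@4 MEM@5 WB@6
I2 mul r1 <- r4,r2: IF@3 ID@4 stall=1 (RAW on I0.r2 (WB@5)) EX@6 MEM@7 WB@8
I3 sub r1 <- r4,r1: IF@4 ID@6 stall=2 (RAW on I2.r1 (WB@8)) EX@9 MEM@10 WB@11

Answer: 11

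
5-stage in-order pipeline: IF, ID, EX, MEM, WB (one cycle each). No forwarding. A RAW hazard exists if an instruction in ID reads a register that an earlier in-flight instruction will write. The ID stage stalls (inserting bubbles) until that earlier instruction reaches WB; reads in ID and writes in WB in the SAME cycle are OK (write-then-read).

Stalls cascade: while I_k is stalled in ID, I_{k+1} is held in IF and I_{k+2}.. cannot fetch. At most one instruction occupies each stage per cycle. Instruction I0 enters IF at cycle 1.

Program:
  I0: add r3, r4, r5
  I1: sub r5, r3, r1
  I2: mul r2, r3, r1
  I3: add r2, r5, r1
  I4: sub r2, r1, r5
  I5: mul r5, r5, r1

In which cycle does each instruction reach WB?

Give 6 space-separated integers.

I0 add r3 <- r4,r5: IF@1 ID@2 stall=0 (-) EX@3 MEM@4 WB@5
I1 sub r5 <- r3,r1: IF@2 ID@3 stall=2 (RAW on I0.r3 (WB@5)) EX@6 MEM@7 WB@8
I2 mul r2 <- r3,r1: IF@3 ID@6 stall=0 (-) EX@7 MEM@8 WB@9
I3 add r2 <- r5,r1: IF@6 ID@7 stall=1 (RAW on I1.r5 (WB@8)) EX@9 MEM@10 WB@11
I4 sub r2 <- r1,r5: IF@7 ID@9 stall=0 (-) EX@10 MEM@11 WB@12
I5 mul r5 <- r5,r1: IF@9 ID@10 stall=0 (-) EX@11 MEM@12 WB@13

Answer: 5 8 9 11 12 13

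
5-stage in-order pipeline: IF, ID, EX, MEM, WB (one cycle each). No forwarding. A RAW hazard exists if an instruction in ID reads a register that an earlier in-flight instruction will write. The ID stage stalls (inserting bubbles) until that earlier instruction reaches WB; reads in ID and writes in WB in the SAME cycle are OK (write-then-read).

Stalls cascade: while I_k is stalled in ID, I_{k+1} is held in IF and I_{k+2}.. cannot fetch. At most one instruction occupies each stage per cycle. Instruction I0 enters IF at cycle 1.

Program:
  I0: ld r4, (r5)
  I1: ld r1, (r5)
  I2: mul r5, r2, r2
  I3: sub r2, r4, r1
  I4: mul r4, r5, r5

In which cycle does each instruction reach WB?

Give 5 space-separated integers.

I0 ld r4 <- r5: IF@1 ID@2 stall=0 (-) EX@3 MEM@4 WB@5
I1 ld r1 <- r5: IF@2 ID@3 stall=0 (-) EX@4 MEM@5 WB@6
I2 mul r5 <- r2,r2: IF@3 ID@4 stall=0 (-) EX@5 MEM@6 WB@7
I3 sub r2 <- r4,r1: IF@4 ID@5 stall=1 (RAW on I1.r1 (WB@6)) EX@7 MEM@8 WB@9
I4 mul r4 <- r5,r5: IF@5 ID@7 stall=0 (-) EX@8 MEM@9 WB@10

Answer: 5 6 7 9 10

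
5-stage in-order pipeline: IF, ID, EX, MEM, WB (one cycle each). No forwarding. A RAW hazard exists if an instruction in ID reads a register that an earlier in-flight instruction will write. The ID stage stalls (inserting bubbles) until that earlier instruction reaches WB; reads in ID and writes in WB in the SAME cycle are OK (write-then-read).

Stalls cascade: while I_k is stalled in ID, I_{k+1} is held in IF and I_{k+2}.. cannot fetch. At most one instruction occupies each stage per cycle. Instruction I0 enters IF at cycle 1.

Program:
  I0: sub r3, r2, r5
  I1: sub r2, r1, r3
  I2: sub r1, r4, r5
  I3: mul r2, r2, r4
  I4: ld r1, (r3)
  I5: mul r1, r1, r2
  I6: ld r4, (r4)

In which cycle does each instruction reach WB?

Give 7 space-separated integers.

I0 sub r3 <- r2,r5: IF@1 ID@2 stall=0 (-) EX@3 MEM@4 WB@5
I1 sub r2 <- r1,r3: IF@2 ID@3 stall=2 (RAW on I0.r3 (WB@5)) EX@6 MEM@7 WB@8
I2 sub r1 <- r4,r5: IF@3 ID@6 stall=0 (-) EX@7 MEM@8 WB@9
I3 mul r2 <- r2,r4: IF@6 ID@7 stall=1 (RAW on I1.r2 (WB@8)) EX@9 MEM@10 WB@11
I4 ld r1 <- r3: IF@7 ID@9 stall=0 (-) EX@10 MEM@11 WB@12
I5 mul r1 <- r1,r2: IF@9 ID@10 stall=2 (RAW on I4.r1 (WB@12)) EX@13 MEM@14 WB@15
I6 ld r4 <- r4: IF@10 ID@13 stall=0 (-) EX@14 MEM@15 WB@16

Answer: 5 8 9 11 12 15 16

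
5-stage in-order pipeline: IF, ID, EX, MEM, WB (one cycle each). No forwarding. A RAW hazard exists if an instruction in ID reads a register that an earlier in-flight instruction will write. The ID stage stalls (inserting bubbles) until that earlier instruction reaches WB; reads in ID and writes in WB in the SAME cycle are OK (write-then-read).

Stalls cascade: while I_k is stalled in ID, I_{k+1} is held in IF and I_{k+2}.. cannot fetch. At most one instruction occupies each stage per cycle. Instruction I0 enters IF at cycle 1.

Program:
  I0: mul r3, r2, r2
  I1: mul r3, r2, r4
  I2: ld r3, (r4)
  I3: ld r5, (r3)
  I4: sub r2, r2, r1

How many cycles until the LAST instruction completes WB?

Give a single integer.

Answer: 11

Derivation:
I0 mul r3 <- r2,r2: IF@1 ID@2 stall=0 (-) EX@3 MEM@4 WB@5
I1 mul r3 <- r2,r4: IF@2 ID@3 stall=0 (-) EX@4 MEM@5 WB@6
I2 ld r3 <- r4: IF@3 ID@4 stall=0 (-) EX@5 MEM@6 WB@7
I3 ld r5 <- r3: IF@4 ID@5 stall=2 (RAW on I2.r3 (WB@7)) EX@8 MEM@9 WB@10
I4 sub r2 <- r2,r1: IF@5 ID@8 stall=0 (-) EX@9 MEM@10 WB@11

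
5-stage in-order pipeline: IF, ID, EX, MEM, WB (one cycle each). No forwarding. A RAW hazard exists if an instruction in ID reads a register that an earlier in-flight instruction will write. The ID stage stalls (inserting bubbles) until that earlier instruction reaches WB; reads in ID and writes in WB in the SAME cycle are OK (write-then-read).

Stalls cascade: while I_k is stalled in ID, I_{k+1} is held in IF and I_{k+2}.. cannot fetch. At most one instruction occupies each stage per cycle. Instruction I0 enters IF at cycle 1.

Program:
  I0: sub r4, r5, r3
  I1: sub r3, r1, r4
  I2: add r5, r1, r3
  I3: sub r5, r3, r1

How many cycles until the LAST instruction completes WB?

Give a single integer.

I0 sub r4 <- r5,r3: IF@1 ID@2 stall=0 (-) EX@3 MEM@4 WB@5
I1 sub r3 <- r1,r4: IF@2 ID@3 stall=2 (RAW on I0.r4 (WB@5)) EX@6 MEM@7 WB@8
I2 add r5 <- r1,r3: IF@3 ID@6 stall=2 (RAW on I1.r3 (WB@8)) EX@9 MEM@10 WB@11
I3 sub r5 <- r3,r1: IF@6 ID@9 stall=0 (-) EX@10 MEM@11 WB@12

Answer: 12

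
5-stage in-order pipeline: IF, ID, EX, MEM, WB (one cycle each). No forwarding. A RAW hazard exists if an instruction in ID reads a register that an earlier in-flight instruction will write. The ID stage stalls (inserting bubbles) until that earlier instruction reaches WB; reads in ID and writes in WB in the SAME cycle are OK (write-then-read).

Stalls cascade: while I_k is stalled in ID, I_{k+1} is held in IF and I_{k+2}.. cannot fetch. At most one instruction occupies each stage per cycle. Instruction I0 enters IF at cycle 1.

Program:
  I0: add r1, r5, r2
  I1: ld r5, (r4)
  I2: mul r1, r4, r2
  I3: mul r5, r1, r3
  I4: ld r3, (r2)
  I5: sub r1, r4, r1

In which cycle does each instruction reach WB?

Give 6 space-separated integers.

I0 add r1 <- r5,r2: IF@1 ID@2 stall=0 (-) EX@3 MEM@4 WB@5
I1 ld r5 <- r4: IF@2 ID@3 stall=0 (-) EX@4 MEM@5 WB@6
I2 mul r1 <- r4,r2: IF@3 ID@4 stall=0 (-) EX@5 MEM@6 WB@7
I3 mul r5 <- r1,r3: IF@4 ID@5 stall=2 (RAW on I2.r1 (WB@7)) EX@8 MEM@9 WB@10
I4 ld r3 <- r2: IF@5 ID@8 stall=0 (-) EX@9 MEM@10 WB@11
I5 sub r1 <- r4,r1: IF@8 ID@9 stall=0 (-) EX@10 MEM@11 WB@12

Answer: 5 6 7 10 11 12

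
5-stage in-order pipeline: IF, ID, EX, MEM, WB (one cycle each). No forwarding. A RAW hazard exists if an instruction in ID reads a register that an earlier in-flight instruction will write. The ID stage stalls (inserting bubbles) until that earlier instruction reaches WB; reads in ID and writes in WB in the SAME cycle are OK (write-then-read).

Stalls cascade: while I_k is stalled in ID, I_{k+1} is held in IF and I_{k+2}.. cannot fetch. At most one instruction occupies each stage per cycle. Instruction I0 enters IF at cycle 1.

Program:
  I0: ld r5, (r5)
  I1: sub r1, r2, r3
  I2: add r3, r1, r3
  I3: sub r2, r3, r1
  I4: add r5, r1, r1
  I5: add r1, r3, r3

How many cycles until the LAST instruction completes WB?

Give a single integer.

I0 ld r5 <- r5: IF@1 ID@2 stall=0 (-) EX@3 MEM@4 WB@5
I1 sub r1 <- r2,r3: IF@2 ID@3 stall=0 (-) EX@4 MEM@5 WB@6
I2 add r3 <- r1,r3: IF@3 ID@4 stall=2 (RAW on I1.r1 (WB@6)) EX@7 MEM@8 WB@9
I3 sub r2 <- r3,r1: IF@4 ID@7 stall=2 (RAW on I2.r3 (WB@9)) EX@10 MEM@11 WB@12
I4 add r5 <- r1,r1: IF@7 ID@10 stall=0 (-) EX@11 MEM@12 WB@13
I5 add r1 <- r3,r3: IF@10 ID@11 stall=0 (-) EX@12 MEM@13 WB@14

Answer: 14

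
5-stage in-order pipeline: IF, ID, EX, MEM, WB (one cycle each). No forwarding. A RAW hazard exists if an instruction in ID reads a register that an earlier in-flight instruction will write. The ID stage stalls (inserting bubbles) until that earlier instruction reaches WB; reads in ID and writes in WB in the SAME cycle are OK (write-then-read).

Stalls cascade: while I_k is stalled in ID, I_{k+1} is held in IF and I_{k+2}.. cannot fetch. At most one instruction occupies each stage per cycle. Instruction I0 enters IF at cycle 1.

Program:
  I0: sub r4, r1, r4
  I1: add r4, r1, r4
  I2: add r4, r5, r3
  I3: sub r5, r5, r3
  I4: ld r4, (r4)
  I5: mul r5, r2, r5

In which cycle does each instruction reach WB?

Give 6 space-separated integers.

I0 sub r4 <- r1,r4: IF@1 ID@2 stall=0 (-) EX@3 MEM@4 WB@5
I1 add r4 <- r1,r4: IF@2 ID@3 stall=2 (RAW on I0.r4 (WB@5)) EX@6 MEM@7 WB@8
I2 add r4 <- r5,r3: IF@3 ID@6 stall=0 (-) EX@7 MEM@8 WB@9
I3 sub r5 <- r5,r3: IF@6 ID@7 stall=0 (-) EX@8 MEM@9 WB@10
I4 ld r4 <- r4: IF@7 ID@8 stall=1 (RAW on I2.r4 (WB@9)) EX@10 MEM@11 WB@12
I5 mul r5 <- r2,r5: IF@8 ID@10 stall=0 (-) EX@11 MEM@12 WB@13

Answer: 5 8 9 10 12 13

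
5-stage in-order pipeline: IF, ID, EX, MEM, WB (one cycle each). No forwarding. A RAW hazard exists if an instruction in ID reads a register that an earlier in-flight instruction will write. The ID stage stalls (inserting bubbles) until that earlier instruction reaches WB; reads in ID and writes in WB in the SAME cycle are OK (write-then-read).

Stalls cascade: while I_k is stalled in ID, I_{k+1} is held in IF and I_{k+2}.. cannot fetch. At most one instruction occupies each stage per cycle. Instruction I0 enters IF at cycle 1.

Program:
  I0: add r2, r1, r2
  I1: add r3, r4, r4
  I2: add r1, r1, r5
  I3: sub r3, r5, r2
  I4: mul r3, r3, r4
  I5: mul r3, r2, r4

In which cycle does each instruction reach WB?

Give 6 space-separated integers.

I0 add r2 <- r1,r2: IF@1 ID@2 stall=0 (-) EX@3 MEM@4 WB@5
I1 add r3 <- r4,r4: IF@2 ID@3 stall=0 (-) EX@4 MEM@5 WB@6
I2 add r1 <- r1,r5: IF@3 ID@4 stall=0 (-) EX@5 MEM@6 WB@7
I3 sub r3 <- r5,r2: IF@4 ID@5 stall=0 (-) EX@6 MEM@7 WB@8
I4 mul r3 <- r3,r4: IF@5 ID@6 stall=2 (RAW on I3.r3 (WB@8)) EX@9 MEM@10 WB@11
I5 mul r3 <- r2,r4: IF@6 ID@9 stall=0 (-) EX@10 MEM@11 WB@12

Answer: 5 6 7 8 11 12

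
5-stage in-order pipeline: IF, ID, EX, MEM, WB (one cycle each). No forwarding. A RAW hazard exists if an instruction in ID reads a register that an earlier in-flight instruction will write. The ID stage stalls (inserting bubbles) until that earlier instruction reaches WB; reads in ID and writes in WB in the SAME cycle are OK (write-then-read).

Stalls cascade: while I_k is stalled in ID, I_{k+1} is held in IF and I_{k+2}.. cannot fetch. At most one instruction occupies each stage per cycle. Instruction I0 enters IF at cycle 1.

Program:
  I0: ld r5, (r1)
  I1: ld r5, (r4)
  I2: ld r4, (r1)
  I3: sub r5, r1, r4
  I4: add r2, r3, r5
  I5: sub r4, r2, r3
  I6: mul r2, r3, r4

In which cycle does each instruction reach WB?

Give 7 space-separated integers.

Answer: 5 6 7 10 13 16 19

Derivation:
I0 ld r5 <- r1: IF@1 ID@2 stall=0 (-) EX@3 MEM@4 WB@5
I1 ld r5 <- r4: IF@2 ID@3 stall=0 (-) EX@4 MEM@5 WB@6
I2 ld r4 <- r1: IF@3 ID@4 stall=0 (-) EX@5 MEM@6 WB@7
I3 sub r5 <- r1,r4: IF@4 ID@5 stall=2 (RAW on I2.r4 (WB@7)) EX@8 MEM@9 WB@10
I4 add r2 <- r3,r5: IF@5 ID@8 stall=2 (RAW on I3.r5 (WB@10)) EX@11 MEM@12 WB@13
I5 sub r4 <- r2,r3: IF@8 ID@11 stall=2 (RAW on I4.r2 (WB@13)) EX@14 MEM@15 WB@16
I6 mul r2 <- r3,r4: IF@11 ID@14 stall=2 (RAW on I5.r4 (WB@16)) EX@17 MEM@18 WB@19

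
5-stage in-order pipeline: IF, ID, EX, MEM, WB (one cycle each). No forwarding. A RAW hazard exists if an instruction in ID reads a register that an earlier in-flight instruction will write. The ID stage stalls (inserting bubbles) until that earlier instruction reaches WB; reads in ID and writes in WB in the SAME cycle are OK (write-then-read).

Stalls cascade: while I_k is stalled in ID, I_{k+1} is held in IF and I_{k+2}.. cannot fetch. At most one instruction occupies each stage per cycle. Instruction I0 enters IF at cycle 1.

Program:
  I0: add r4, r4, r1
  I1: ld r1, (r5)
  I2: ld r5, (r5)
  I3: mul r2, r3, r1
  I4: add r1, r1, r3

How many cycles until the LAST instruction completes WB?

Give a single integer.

Answer: 10

Derivation:
I0 add r4 <- r4,r1: IF@1 ID@2 stall=0 (-) EX@3 MEM@4 WB@5
I1 ld r1 <- r5: IF@2 ID@3 stall=0 (-) EX@4 MEM@5 WB@6
I2 ld r5 <- r5: IF@3 ID@4 stall=0 (-) EX@5 MEM@6 WB@7
I3 mul r2 <- r3,r1: IF@4 ID@5 stall=1 (RAW on I1.r1 (WB@6)) EX@7 MEM@8 WB@9
I4 add r1 <- r1,r3: IF@5 ID@7 stall=0 (-) EX@8 MEM@9 WB@10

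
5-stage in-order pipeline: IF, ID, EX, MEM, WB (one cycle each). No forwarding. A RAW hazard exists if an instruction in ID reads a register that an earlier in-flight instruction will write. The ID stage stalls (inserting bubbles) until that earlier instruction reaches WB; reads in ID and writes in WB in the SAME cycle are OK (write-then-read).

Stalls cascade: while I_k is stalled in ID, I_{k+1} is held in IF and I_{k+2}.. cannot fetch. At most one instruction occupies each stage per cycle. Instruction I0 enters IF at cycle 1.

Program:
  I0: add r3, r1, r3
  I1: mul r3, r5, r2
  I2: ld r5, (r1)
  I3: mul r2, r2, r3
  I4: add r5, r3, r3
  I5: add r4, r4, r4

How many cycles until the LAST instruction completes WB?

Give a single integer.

Answer: 11

Derivation:
I0 add r3 <- r1,r3: IF@1 ID@2 stall=0 (-) EX@3 MEM@4 WB@5
I1 mul r3 <- r5,r2: IF@2 ID@3 stall=0 (-) EX@4 MEM@5 WB@6
I2 ld r5 <- r1: IF@3 ID@4 stall=0 (-) EX@5 MEM@6 WB@7
I3 mul r2 <- r2,r3: IF@4 ID@5 stall=1 (RAW on I1.r3 (WB@6)) EX@7 MEM@8 WB@9
I4 add r5 <- r3,r3: IF@5 ID@7 stall=0 (-) EX@8 MEM@9 WB@10
I5 add r4 <- r4,r4: IF@7 ID@8 stall=0 (-) EX@9 MEM@10 WB@11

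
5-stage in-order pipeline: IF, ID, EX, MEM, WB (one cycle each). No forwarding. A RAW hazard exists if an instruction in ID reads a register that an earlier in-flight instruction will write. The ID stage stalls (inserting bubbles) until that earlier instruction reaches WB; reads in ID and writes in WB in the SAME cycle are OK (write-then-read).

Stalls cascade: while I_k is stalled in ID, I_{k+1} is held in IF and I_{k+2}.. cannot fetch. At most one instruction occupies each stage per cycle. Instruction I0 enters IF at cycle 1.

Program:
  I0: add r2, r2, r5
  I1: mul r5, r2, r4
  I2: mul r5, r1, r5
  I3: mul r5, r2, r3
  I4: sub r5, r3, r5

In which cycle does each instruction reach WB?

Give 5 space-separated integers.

Answer: 5 8 11 12 15

Derivation:
I0 add r2 <- r2,r5: IF@1 ID@2 stall=0 (-) EX@3 MEM@4 WB@5
I1 mul r5 <- r2,r4: IF@2 ID@3 stall=2 (RAW on I0.r2 (WB@5)) EX@6 MEM@7 WB@8
I2 mul r5 <- r1,r5: IF@3 ID@6 stall=2 (RAW on I1.r5 (WB@8)) EX@9 MEM@10 WB@11
I3 mul r5 <- r2,r3: IF@6 ID@9 stall=0 (-) EX@10 MEM@11 WB@12
I4 sub r5 <- r3,r5: IF@9 ID@10 stall=2 (RAW on I3.r5 (WB@12)) EX@13 MEM@14 WB@15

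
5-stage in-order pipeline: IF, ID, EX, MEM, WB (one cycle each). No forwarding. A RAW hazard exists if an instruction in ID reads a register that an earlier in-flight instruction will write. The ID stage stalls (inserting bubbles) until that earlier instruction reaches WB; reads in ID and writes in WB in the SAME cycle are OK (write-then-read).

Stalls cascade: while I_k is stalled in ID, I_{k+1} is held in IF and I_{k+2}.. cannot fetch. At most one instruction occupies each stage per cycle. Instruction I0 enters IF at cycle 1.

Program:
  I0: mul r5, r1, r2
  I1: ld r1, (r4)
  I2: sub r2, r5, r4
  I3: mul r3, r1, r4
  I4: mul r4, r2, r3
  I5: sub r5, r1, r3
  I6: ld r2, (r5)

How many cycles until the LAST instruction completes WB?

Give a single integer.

Answer: 16

Derivation:
I0 mul r5 <- r1,r2: IF@1 ID@2 stall=0 (-) EX@3 MEM@4 WB@5
I1 ld r1 <- r4: IF@2 ID@3 stall=0 (-) EX@4 MEM@5 WB@6
I2 sub r2 <- r5,r4: IF@3 ID@4 stall=1 (RAW on I0.r5 (WB@5)) EX@6 MEM@7 WB@8
I3 mul r3 <- r1,r4: IF@4 ID@6 stall=0 (-) EX@7 MEM@8 WB@9
I4 mul r4 <- r2,r3: IF@6 ID@7 stall=2 (RAW on I3.r3 (WB@9)) EX@10 MEM@11 WB@12
I5 sub r5 <- r1,r3: IF@7 ID@10 stall=0 (-) EX@11 MEM@12 WB@13
I6 ld r2 <- r5: IF@10 ID@11 stall=2 (RAW on I5.r5 (WB@13)) EX@14 MEM@15 WB@16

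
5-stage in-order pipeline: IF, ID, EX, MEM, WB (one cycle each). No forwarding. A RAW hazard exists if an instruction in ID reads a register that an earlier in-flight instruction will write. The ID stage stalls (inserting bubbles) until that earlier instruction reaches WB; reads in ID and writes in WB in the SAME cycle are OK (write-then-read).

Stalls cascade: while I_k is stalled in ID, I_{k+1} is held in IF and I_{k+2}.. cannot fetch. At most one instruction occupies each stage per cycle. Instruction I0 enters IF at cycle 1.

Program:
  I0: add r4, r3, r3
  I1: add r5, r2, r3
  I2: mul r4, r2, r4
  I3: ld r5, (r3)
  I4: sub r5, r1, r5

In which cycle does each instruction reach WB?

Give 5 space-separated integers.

I0 add r4 <- r3,r3: IF@1 ID@2 stall=0 (-) EX@3 MEM@4 WB@5
I1 add r5 <- r2,r3: IF@2 ID@3 stall=0 (-) EX@4 MEM@5 WB@6
I2 mul r4 <- r2,r4: IF@3 ID@4 stall=1 (RAW on I0.r4 (WB@5)) EX@6 MEM@7 WB@8
I3 ld r5 <- r3: IF@4 ID@6 stall=0 (-) EX@7 MEM@8 WB@9
I4 sub r5 <- r1,r5: IF@6 ID@7 stall=2 (RAW on I3.r5 (WB@9)) EX@10 MEM@11 WB@12

Answer: 5 6 8 9 12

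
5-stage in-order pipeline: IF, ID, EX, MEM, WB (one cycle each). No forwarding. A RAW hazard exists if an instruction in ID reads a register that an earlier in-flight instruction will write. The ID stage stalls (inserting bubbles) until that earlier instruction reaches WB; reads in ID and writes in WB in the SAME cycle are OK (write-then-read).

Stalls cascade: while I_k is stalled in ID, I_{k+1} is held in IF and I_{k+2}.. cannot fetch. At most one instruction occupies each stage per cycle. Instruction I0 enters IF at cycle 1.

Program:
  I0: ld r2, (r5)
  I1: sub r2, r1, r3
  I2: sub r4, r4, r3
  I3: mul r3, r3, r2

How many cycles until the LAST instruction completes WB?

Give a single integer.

I0 ld r2 <- r5: IF@1 ID@2 stall=0 (-) EX@3 MEM@4 WB@5
I1 sub r2 <- r1,r3: IF@2 ID@3 stall=0 (-) EX@4 MEM@5 WB@6
I2 sub r4 <- r4,r3: IF@3 ID@4 stall=0 (-) EX@5 MEM@6 WB@7
I3 mul r3 <- r3,r2: IF@4 ID@5 stall=1 (RAW on I1.r2 (WB@6)) EX@7 MEM@8 WB@9

Answer: 9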